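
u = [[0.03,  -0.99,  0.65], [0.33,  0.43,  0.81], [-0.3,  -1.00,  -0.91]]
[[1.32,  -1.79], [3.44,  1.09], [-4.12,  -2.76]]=u @ [[1.89,-3.09], [0.75,2.54], [3.08,1.26]]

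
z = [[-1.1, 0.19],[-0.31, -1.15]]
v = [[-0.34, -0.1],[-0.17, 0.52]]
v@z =[[0.41, 0.05],[0.03, -0.63]]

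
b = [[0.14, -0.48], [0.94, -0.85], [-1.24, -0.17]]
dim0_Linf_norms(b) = [1.24, 0.85]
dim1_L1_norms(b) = [0.62, 1.79, 1.41]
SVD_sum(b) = [[0.28, -0.11], [1.1, -0.42], [-1.02, 0.39]] + [[-0.14,-0.37],[-0.16,-0.43],[-0.22,-0.56]]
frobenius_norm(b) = 1.85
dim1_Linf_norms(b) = [0.48, 0.94, 1.24]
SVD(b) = [[-0.18,-0.47], [-0.72,-0.54], [0.67,-0.7]] @ diag([1.6407232970017103, 0.8547672564364163]) @ [[-0.93,0.36], [0.36,0.93]]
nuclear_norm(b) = 2.50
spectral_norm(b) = 1.64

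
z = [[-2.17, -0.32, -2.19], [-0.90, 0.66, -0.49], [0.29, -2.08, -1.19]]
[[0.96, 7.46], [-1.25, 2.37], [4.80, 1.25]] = z@ [[1.16, -2.52], [-1.35, -0.47], [-1.39, -0.84]]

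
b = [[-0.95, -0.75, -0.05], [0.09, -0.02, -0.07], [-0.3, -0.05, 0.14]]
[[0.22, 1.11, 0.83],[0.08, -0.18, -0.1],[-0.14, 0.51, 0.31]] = b @ [[0.37, -1.72, -0.65], [-0.73, 0.68, -0.33], [-0.45, 0.23, 0.7]]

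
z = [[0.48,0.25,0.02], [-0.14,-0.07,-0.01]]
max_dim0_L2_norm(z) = 0.5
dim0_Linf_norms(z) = [0.48, 0.25, 0.02]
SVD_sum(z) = [[0.48, 0.25, 0.02], [-0.14, -0.07, -0.01]] + [[-0.00, 0.0, -0.0],[-0.00, 0.0, -0.00]]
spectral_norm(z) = 0.56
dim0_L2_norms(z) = [0.5, 0.26, 0.02]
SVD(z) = [[-0.96,0.28], [0.28,0.96]] @ diag([0.5638062115099957, 0.004749301290292194]) @ [[-0.89, -0.46, -0.04], [-0.21, 0.48, -0.85]]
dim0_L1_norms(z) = [0.62, 0.32, 0.03]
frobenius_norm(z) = 0.56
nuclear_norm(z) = 0.57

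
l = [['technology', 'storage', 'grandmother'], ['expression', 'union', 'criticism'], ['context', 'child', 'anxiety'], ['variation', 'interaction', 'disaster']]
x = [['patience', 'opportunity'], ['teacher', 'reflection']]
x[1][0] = 'teacher'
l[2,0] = 'context'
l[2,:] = ['context', 'child', 'anxiety']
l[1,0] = 'expression'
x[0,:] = ['patience', 'opportunity']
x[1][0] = 'teacher'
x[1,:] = ['teacher', 'reflection']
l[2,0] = 'context'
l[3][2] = 'disaster'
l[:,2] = ['grandmother', 'criticism', 'anxiety', 'disaster']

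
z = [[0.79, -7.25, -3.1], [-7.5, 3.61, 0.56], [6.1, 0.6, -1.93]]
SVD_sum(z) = [[4.29, -2.92, -1.39], [-6.47, 4.40, 2.09], [4.03, -2.74, -1.30]] + [[-3.45, -4.51, -1.16], [-0.91, -1.20, -0.31], [2.2, 2.89, 0.74]] + [[-0.05, 0.18, -0.55], [-0.12, 0.4, -1.22], [-0.13, 0.45, -1.37]]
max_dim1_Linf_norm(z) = 7.5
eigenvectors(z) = [[(-0.57+0j), 0.15-0.33j, 0.15+0.33j], [(0.77+0j), (0.32-0.24j), 0.32+0.24j], [(-0.28+0j), -0.84+0.00j, (-0.84-0j)]]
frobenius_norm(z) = 13.18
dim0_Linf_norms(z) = [7.5, 7.25, 3.1]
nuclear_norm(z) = 20.03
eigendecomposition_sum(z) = [[3.36+0.00j, -4.64+0.00j, -1.19-0.00j], [(-4.5-0j), 6.22+0.00j, (1.59+0j)], [(1.63+0j), -2.25+0.00j, -0.58-0.00j]] + [[-1.28+0.49j, (-1.3+0.09j), (-0.96-0.76j)], [(-1.5-0.22j), -1.31-0.61j, -0.52-1.25j], [(2.24+2.21j), 1.42+2.63j, (-0.68+2.72j)]] + [[-1.28-0.49j, (-1.3-0.09j), (-0.96+0.76j)], [-1.50+0.22j, -1.31+0.61j, (-0.52+1.25j)], [2.24-2.21j, (1.42-2.63j), -0.68-2.72j]]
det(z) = 156.62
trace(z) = 2.47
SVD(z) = [[-0.49, -0.82, 0.29], [0.74, -0.22, 0.64], [-0.46, 0.53, 0.71]] @ diag([10.948173052199127, 7.050351292998835, 2.029101639743694]) @ [[-0.8, 0.54, 0.26],[0.59, 0.78, 0.2],[-0.09, 0.31, -0.95]]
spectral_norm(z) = 10.95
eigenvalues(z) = [(9+0j), (-3.27+2.59j), (-3.27-2.59j)]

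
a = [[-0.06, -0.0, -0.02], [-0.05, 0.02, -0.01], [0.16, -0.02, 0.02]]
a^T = [[-0.06,-0.05,0.16], [-0.00,0.02,-0.02], [-0.02,-0.01,0.02]]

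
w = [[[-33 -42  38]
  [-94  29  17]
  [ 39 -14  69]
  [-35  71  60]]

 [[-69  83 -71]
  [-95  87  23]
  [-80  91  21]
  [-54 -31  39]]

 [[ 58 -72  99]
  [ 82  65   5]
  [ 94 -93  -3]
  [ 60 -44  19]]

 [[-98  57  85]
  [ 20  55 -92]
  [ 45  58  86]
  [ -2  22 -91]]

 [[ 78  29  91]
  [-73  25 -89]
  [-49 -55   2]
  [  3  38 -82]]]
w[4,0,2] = 91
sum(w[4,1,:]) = -137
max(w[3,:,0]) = 45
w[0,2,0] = 39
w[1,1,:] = [-95, 87, 23]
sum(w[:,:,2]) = 226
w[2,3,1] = -44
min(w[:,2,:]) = -93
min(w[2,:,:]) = -93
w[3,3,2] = -91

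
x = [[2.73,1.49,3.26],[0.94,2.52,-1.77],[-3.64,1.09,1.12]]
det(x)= 54.247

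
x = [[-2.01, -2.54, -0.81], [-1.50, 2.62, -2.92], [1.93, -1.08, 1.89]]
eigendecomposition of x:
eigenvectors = [[(-0.26+0j), 0.82+0.00j, 0.82-0.00j], [0.84+0.00j, -0.10-0.04j, (-0.1+0.04j)], [-0.48+0.00j, -0.56-0.05j, (-0.56+0.05j)]]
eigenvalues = [(4.77+0j), (-1.14+0.17j), (-1.14-0.17j)]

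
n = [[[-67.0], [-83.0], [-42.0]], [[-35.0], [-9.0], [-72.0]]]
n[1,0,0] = -35.0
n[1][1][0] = -9.0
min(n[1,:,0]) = -72.0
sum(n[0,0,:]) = -67.0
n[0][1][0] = -83.0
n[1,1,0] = -9.0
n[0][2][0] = -42.0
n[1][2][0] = -72.0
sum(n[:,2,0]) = -114.0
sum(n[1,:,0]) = -116.0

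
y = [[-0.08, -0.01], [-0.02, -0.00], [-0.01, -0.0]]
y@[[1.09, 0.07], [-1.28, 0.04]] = [[-0.07, -0.01], [-0.02, -0.00], [-0.01, -0.0]]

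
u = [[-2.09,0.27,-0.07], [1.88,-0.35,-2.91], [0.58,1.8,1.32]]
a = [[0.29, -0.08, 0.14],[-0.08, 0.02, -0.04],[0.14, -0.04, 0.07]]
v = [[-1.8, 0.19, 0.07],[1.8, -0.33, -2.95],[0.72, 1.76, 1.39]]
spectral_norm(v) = 3.78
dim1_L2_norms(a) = [0.33, 0.09, 0.16]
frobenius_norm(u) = 4.68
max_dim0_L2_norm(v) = 3.26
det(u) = -11.36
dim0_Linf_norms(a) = [0.29, 0.08, 0.14]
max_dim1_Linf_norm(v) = 2.95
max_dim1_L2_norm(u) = 3.48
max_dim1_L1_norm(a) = 0.51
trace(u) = -1.12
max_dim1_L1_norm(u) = 5.14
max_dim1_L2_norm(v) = 3.47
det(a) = -0.00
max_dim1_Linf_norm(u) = 2.91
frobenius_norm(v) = 4.57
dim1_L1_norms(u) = [2.43, 5.14, 3.7]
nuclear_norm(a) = 0.38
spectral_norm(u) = 3.82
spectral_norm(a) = 0.38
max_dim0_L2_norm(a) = 0.33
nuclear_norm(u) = 7.46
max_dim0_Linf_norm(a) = 0.29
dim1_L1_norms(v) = [2.06, 5.08, 3.87]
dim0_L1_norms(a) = [0.51, 0.14, 0.25]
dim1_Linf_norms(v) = [1.8, 2.95, 1.76]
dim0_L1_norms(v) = [4.32, 2.28, 4.41]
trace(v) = -0.74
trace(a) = 0.38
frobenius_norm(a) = 0.38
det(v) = -9.16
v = u + a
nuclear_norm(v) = 7.16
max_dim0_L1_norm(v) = 4.41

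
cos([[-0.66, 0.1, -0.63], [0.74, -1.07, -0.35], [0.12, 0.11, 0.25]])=[[0.8, 0.1, -0.11], [0.58, 0.48, 0.07], [-0.01, 0.04, 1.03]]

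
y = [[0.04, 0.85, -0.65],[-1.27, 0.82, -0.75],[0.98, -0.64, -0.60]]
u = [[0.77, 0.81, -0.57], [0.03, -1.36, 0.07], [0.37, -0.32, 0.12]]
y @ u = [[-0.18, -0.92, -0.04], [-1.23, -1.9, 0.69], [0.51, 1.86, -0.68]]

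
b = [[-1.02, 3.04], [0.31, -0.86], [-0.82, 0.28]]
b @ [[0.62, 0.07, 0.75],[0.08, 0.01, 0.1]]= [[-0.39, -0.04, -0.46], [0.12, 0.01, 0.15], [-0.49, -0.05, -0.59]]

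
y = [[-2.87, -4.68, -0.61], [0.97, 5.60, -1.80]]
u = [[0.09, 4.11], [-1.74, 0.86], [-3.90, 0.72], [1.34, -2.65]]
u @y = [[3.73, 22.59, -7.45],[5.83, 12.96, -0.49],[11.89, 22.28, 1.08],[-6.42, -21.11, 3.95]]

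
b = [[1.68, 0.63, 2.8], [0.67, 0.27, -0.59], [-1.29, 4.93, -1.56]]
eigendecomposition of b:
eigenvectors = [[-0.95+0.00j,(-0.38-0.45j),(-0.38+0.45j)], [(-0.31+0j),0.00+0.27j,0.00-0.27j], [(-0.09+0j),(0.76+0j),(0.76-0j)]]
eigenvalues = [(2.14+0j), (-0.88+2.55j), (-0.88-2.55j)]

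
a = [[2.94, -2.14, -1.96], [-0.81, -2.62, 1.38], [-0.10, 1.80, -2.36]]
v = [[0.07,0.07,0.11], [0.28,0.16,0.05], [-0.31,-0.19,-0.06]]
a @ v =[[0.21, 0.24, 0.33], [-1.22, -0.74, -0.30], [1.23, 0.73, 0.22]]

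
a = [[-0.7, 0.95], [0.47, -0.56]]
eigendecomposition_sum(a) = [[-0.72, 0.92], [0.46, -0.58]] + [[0.02, 0.03], [0.01, 0.02]]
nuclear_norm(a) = 1.43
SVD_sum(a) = [[-0.72, 0.94], [0.44, -0.58]] + [[0.02,0.01], [0.03,0.02]]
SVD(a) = [[-0.85,0.53], [0.53,0.85]] @ diag([1.387608510896806, 0.03927620764215183]) @ [[0.61, -0.79],[0.79, 0.61]]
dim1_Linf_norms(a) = [0.95, 0.56]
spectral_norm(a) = 1.39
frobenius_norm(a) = 1.39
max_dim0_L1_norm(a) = 1.51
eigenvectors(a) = [[-0.84, -0.79], [0.54, -0.62]]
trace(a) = -1.26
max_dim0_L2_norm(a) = 1.1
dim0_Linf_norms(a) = [0.7, 0.95]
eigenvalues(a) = [-1.3, 0.04]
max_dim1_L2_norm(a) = 1.18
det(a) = -0.05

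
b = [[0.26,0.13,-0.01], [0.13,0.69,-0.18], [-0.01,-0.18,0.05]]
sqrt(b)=[[0.5, 0.10, 0.02], [0.1, 0.80, -0.21], [0.02, -0.21, 0.08]]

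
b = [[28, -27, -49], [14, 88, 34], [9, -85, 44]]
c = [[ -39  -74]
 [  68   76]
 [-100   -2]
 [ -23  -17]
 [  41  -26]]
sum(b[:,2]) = 29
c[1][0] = 68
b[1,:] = [14, 88, 34]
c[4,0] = 41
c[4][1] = -26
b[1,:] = [14, 88, 34]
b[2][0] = 9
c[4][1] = -26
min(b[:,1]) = -85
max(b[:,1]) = 88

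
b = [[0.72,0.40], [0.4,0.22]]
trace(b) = 0.94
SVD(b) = [[-0.87, -0.48], [-0.48, 0.87]] @ diag([0.9416990566028302, 0.0016990566028302389]) @ [[-0.87, -0.48], [0.48, -0.87]]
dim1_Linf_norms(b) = [0.72, 0.4]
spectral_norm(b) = 0.94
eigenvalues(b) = [0.94, -0.0]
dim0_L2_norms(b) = [0.82, 0.46]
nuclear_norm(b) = 0.94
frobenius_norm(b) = 0.94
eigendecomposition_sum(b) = [[0.72, 0.40],[0.4, 0.22]] + [[-0.0, 0.00], [0.00, -0.0]]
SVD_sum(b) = [[0.72, 0.40], [0.40, 0.22]] + [[-0.00, 0.00], [0.00, -0.0]]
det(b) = -0.00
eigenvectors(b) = [[0.87, -0.48], [0.48, 0.87]]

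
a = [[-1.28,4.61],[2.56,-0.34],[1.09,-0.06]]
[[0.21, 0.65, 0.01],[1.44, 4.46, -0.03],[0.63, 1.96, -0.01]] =a @ [[0.59, 1.83, -0.01], [0.21, 0.65, -0.0]]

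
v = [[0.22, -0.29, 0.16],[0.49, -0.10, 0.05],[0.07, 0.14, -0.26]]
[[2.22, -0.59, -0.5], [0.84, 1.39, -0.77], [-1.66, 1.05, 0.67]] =v @ [[0.23, 3.84, -1.49], [-5.59, 4.71, -1.5], [3.43, -0.46, -3.79]]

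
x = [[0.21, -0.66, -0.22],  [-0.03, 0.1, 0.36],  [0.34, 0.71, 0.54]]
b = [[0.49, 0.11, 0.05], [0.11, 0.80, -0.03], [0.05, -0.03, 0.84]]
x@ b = [[0.02, -0.50, -0.15], [0.01, 0.07, 0.3], [0.27, 0.59, 0.45]]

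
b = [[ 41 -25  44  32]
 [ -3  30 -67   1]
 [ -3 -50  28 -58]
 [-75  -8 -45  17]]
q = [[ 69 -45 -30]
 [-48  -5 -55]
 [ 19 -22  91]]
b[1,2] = -67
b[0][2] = 44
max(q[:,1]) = -5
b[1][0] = -3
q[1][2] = -55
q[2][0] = 19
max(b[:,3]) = 32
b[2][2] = 28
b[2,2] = 28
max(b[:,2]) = 44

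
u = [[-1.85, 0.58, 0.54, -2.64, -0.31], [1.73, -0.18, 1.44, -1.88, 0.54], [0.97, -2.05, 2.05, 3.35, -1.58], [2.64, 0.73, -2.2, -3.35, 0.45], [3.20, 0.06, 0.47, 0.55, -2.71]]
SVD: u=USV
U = [[-0.32, 0.24, 0.69, -0.50, 0.34], [-0.17, -0.32, 0.63, 0.63, -0.29], [0.69, -0.18, 0.21, 0.18, 0.64], [-0.58, -0.54, -0.27, 0.1, 0.54], [0.22, -0.72, 0.11, -0.56, -0.32]]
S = [6.66, 5.26, 2.82, 2.1, 0.78]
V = [[0.02, -0.3, 0.36, 0.83, -0.29],[-0.93, 0.03, 0.03, 0.14, 0.33],[-0.13, -0.12, 0.84, -0.47, -0.22],[0.31, -0.35, 0.25, 0.05, 0.85],[-0.14, -0.88, -0.33, -0.24, -0.20]]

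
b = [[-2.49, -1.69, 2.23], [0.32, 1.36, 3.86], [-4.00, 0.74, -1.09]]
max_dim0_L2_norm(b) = 4.72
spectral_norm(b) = 4.74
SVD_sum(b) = [[-2.45, -0.25, -0.19],[0.75, 0.08, 0.06],[-3.95, -0.40, -0.31]] + [[-0.19,0.08,2.36], [-0.31,0.13,3.85], [0.06,-0.02,-0.73]] + [[0.15, -1.52, 0.06], [-0.11, 1.15, -0.05], [-0.11, 1.16, -0.05]]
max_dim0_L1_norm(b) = 7.18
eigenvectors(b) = [[(0.15-0.59j), 0.15+0.59j, -0.15+0.00j], [-0.38-0.29j, (-0.38+0.29j), 0.93+0.00j], [0.63+0.00j, 0.63-0.00j, 0.34+0.00j]]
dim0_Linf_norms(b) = [4.0, 1.69, 3.86]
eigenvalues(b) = [(-2.47+3.44j), (-2.47-3.44j), (2.73+0j)]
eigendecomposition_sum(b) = [[(-1.33+1.5j), -0.68-0.16j, 1.24+1.12j], [(0.66+1.43j), (-0.33+0.44j), 1.20-0.54j], [-1.82-0.96j, -0.00-0.71j, -0.81+1.51j]] + [[(-1.33-1.5j), (-0.68+0.16j), 1.24-1.12j],[0.66-1.43j, (-0.33-0.44j), 1.20+0.54j],[(-1.82+0.96j), (-0+0.71j), (-0.81-1.51j)]] + [[(0.17-0j),(-0.34-0j),-0.24-0.00j],[-1.00+0.00j,(2.02+0j),1.46+0.00j],[(-0.37+0j),(0.75+0j),(0.54+0j)]]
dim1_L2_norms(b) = [3.75, 4.11, 4.21]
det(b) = 48.97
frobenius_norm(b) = 6.97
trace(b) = -2.22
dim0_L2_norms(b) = [4.72, 2.29, 4.59]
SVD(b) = [[-0.52, -0.52, -0.68],[0.16, -0.84, 0.52],[-0.84, 0.16, 0.52]] @ diag([4.740832190654822, 4.591298339278674, 2.2496421270477427]) @ [[0.99, 0.10, 0.08], [0.08, -0.03, -1.0], [-0.1, 0.99, -0.04]]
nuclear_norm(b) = 11.58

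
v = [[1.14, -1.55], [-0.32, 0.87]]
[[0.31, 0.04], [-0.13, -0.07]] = v @[[0.12, -0.14], [-0.11, -0.13]]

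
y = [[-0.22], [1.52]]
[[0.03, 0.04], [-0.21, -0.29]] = y @ [[-0.14, -0.19]]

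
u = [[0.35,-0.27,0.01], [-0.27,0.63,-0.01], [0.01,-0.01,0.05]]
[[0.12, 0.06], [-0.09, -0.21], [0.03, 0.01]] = u@[[0.33, -0.12], [0.00, -0.39], [0.44, 0.14]]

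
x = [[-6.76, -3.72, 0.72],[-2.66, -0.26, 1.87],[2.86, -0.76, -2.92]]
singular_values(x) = [8.69, 3.52, 0.12]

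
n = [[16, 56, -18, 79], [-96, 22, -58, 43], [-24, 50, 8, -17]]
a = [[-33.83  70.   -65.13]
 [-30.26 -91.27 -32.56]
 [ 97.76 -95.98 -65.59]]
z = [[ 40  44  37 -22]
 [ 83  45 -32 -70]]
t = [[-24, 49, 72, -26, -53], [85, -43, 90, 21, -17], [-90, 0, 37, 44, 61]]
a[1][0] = -30.26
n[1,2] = -58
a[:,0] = [-33.83, -30.26, 97.76]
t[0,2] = 72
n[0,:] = [16, 56, -18, 79]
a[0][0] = -33.83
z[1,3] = -70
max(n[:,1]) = 56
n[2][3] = -17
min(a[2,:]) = -95.98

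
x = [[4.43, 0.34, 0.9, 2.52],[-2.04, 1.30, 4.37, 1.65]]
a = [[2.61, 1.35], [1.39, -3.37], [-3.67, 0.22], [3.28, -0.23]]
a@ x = [[8.81, 2.64, 8.25, 8.8], [13.03, -3.91, -13.48, -2.06], [-16.71, -0.96, -2.34, -8.89], [15.0, 0.82, 1.95, 7.89]]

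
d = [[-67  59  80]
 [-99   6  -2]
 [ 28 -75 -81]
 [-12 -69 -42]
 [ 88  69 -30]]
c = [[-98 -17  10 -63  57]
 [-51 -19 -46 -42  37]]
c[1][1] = -19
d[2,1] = -75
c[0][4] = 57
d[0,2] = 80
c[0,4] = 57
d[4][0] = 88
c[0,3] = -63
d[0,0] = -67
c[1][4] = 37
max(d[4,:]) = 88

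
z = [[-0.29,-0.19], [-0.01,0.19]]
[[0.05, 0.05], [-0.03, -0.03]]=z@[[-0.07, -0.08], [-0.14, -0.15]]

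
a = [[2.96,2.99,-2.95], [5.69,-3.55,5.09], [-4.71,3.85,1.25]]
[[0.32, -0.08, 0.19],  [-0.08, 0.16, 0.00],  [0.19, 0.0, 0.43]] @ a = [[-0.4, 1.97, -1.11], [0.67, -0.81, 1.05], [-1.46, 2.22, -0.02]]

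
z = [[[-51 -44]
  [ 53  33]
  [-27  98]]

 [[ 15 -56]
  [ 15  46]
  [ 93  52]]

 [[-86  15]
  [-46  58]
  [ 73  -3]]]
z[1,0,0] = 15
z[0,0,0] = -51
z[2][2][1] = -3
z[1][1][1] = 46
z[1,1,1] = 46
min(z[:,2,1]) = -3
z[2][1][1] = 58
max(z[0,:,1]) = 98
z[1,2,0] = 93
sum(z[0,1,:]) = 86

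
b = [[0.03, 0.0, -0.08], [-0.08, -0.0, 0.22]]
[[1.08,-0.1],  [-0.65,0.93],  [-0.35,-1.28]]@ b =[[0.04, 0.00, -0.11], [-0.09, 0.00, 0.26], [0.09, 0.0, -0.25]]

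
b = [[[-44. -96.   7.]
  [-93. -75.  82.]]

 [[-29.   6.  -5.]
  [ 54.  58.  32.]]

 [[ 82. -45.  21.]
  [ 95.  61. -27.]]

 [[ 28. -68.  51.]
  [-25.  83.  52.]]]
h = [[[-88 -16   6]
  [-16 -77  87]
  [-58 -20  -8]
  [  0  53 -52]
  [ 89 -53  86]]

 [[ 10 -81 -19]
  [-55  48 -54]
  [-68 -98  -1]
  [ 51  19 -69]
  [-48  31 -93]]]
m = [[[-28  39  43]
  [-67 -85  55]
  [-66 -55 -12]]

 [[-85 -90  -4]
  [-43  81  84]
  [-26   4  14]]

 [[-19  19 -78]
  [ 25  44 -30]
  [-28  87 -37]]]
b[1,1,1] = 58.0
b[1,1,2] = 32.0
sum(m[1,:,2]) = 94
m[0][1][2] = 55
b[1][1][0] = 54.0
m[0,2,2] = -12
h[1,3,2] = -69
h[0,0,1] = -16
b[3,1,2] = 52.0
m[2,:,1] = [19, 44, 87]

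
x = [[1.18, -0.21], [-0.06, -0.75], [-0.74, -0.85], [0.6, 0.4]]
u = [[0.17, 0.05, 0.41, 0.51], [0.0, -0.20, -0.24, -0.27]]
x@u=[[0.2, 0.1, 0.53, 0.66], [-0.01, 0.15, 0.16, 0.17], [-0.13, 0.13, -0.10, -0.15], [0.1, -0.05, 0.15, 0.20]]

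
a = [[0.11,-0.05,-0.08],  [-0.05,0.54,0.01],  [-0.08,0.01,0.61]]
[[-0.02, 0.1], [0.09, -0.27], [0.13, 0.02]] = a@[[0.05, 0.85],[0.17, -0.42],[0.21, 0.15]]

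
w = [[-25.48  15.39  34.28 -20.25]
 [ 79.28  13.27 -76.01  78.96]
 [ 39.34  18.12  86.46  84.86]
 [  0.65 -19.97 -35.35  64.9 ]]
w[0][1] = 15.39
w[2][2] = 86.46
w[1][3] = 78.96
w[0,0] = -25.48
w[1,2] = -76.01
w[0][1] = 15.39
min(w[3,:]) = -35.35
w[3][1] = -19.97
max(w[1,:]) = 79.28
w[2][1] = 18.12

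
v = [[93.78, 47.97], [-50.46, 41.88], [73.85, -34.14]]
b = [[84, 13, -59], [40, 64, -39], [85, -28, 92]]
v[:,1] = [47.97, 41.88, -34.14]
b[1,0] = 40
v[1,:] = [-50.46, 41.88]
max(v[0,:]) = 93.78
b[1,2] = -39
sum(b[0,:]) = 38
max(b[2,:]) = 92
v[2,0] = 73.85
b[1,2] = -39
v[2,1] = -34.14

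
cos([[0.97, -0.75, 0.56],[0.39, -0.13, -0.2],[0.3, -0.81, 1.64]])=[[0.63, 0.43, -0.57], [-0.13, 1.05, 0.05], [-0.18, 0.55, -0.14]]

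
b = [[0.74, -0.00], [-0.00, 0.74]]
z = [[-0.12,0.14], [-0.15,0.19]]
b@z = [[-0.09, 0.10], [-0.11, 0.14]]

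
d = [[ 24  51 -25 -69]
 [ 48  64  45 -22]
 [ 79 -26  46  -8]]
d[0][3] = -69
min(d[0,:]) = -69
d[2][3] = -8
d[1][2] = 45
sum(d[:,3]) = -99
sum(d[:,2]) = 66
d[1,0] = 48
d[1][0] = 48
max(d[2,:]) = 79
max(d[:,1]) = 64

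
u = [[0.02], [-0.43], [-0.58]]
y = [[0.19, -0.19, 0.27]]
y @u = [[-0.07]]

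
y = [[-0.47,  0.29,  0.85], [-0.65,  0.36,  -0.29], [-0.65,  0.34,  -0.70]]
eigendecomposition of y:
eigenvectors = [[0.73+0.00j, (0.73-0j), (-0.49+0j)],[(0.21+0.4j), (0.21-0.4j), (-0.87+0j)],[-0.02+0.52j, -0.02-0.52j, (0.03+0j)]]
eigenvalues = [(-0.41+0.77j), (-0.41-0.77j), (0.01+0j)]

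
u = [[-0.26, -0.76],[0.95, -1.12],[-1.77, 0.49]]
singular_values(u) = [2.26, 1.04]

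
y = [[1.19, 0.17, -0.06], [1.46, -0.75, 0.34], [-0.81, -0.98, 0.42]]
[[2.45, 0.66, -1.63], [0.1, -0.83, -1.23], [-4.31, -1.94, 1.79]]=y @ [[1.66,  0.33,  -1.24], [1.80,  0.95,  -1.26], [-2.86,  -1.76,  -1.06]]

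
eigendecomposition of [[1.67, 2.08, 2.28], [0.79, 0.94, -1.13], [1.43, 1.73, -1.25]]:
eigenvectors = [[0.92,0.69,0.77],[0.15,-0.47,-0.63],[0.37,-0.55,0.01]]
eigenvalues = [2.94, -1.57, -0.01]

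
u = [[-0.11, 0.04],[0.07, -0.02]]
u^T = [[-0.11, 0.07], [0.04, -0.02]]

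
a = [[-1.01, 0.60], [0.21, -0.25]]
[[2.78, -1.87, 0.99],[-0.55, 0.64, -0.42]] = a @ [[-2.91, 0.66, 0.06], [-0.26, -2.01, 1.75]]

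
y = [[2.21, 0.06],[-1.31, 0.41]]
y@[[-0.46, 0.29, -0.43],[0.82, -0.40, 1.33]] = [[-0.97, 0.62, -0.87],[0.94, -0.54, 1.11]]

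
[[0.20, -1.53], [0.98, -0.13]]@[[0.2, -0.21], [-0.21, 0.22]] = [[0.36, -0.38], [0.22, -0.23]]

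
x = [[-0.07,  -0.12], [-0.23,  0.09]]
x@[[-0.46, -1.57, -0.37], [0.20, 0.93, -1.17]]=[[0.01, -0.00, 0.17],[0.12, 0.44, -0.02]]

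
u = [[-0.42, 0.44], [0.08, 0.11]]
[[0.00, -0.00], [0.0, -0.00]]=u@ [[-0.00, -0.0], [-0.00, -0.01]]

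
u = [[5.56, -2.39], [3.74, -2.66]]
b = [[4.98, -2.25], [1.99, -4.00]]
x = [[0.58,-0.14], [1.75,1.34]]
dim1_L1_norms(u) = [7.95, 6.4]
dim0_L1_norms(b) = [6.97, 6.25]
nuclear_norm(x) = 2.69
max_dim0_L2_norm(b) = 5.36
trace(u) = 2.90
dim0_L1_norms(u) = [9.3, 5.05]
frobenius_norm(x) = 2.28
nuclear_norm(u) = 8.33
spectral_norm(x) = 2.24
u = b + x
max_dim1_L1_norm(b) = 7.23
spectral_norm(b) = 6.67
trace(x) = 1.92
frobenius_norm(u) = 7.60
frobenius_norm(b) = 7.06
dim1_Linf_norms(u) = [5.56, 3.74]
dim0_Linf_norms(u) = [5.56, 2.66]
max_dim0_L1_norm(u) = 9.3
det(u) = -5.85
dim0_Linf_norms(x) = [1.75, 1.34]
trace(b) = 0.98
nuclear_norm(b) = 8.98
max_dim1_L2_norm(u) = 6.05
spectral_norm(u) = 7.56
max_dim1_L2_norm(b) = 5.46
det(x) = 1.02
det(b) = -15.44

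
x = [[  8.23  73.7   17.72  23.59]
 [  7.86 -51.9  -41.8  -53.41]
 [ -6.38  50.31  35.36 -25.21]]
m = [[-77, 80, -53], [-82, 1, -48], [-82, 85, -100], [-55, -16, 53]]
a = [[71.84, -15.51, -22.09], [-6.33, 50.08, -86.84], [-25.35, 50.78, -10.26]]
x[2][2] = 35.36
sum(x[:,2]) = 11.280000000000001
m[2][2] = -100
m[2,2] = -100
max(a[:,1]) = 50.78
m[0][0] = -77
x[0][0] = 8.23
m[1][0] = -82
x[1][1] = -51.9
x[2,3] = -25.21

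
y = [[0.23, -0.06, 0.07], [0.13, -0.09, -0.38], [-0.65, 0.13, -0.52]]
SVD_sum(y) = [[0.17, -0.03, 0.15], [-0.1, 0.02, -0.09], [-0.63, 0.12, -0.55]] + [[0.06, -0.03, -0.08], [0.23, -0.11, -0.29], [-0.02, 0.01, 0.03]] + [[0.00, 0.0, -0.0], [-0.0, -0.0, 0.00], [0.0, 0.00, -0.00]]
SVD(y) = [[-0.26, -0.25, 0.93],[0.16, -0.96, -0.22],[0.95, 0.09, 0.29]] @ diag([0.8821878930206717, 0.40291887171466534, 0.000950906897994457]) @ [[-0.75, 0.14, -0.65],  [-0.60, 0.28, 0.75],  [0.29, 0.95, -0.13]]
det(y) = 0.00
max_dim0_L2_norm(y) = 0.7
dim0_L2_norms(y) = [0.7, 0.17, 0.65]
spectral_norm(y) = 0.88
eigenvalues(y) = [0.02, -0.05, -0.35]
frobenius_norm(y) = 0.97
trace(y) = -0.38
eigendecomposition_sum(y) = [[0.08, -0.02, 0.02], [0.25, -0.05, 0.07], [-0.04, 0.01, -0.01]] + [[0.16,  -0.05,  0.06], [0.73,  -0.20,  0.27], [-0.02,  0.01,  -0.01]] + [[-0.02, 0.00, -0.01], [-0.84, 0.16, -0.72], [-0.58, 0.11, -0.5]]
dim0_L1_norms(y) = [1.01, 0.28, 0.97]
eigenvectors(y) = [[-0.32, -0.22, -0.02],  [-0.93, -0.98, -0.82],  [0.16, 0.03, -0.57]]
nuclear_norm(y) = 1.29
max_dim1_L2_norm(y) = 0.84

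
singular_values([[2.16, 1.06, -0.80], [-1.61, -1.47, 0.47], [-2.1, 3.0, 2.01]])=[4.28, 3.24, 0.05]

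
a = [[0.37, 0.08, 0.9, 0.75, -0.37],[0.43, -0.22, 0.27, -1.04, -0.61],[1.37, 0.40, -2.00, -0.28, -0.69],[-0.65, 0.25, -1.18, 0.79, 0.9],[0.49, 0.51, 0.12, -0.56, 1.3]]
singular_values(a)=[2.67, 2.21, 1.62, 1.1, 0.0]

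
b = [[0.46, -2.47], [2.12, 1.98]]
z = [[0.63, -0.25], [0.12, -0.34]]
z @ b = [[-0.24, -2.05],[-0.67, -0.97]]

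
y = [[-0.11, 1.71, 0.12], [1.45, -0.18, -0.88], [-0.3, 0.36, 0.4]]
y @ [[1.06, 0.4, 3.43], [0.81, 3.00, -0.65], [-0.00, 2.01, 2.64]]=[[1.27, 5.33, -1.17], [1.39, -1.73, 2.77], [-0.03, 1.76, -0.21]]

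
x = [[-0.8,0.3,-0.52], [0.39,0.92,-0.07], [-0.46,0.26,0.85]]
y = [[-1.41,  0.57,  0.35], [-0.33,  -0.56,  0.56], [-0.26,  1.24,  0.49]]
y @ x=[[1.19, 0.19, 0.99],[-0.21, -0.47, 0.69],[0.47, 1.19, 0.46]]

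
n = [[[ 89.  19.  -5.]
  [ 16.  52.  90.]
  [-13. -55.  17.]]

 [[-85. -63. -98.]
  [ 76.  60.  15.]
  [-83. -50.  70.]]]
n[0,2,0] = -13.0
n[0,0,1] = 19.0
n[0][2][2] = 17.0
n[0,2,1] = -55.0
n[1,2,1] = -50.0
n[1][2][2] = 70.0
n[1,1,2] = 15.0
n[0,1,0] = 16.0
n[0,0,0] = 89.0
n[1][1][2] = 15.0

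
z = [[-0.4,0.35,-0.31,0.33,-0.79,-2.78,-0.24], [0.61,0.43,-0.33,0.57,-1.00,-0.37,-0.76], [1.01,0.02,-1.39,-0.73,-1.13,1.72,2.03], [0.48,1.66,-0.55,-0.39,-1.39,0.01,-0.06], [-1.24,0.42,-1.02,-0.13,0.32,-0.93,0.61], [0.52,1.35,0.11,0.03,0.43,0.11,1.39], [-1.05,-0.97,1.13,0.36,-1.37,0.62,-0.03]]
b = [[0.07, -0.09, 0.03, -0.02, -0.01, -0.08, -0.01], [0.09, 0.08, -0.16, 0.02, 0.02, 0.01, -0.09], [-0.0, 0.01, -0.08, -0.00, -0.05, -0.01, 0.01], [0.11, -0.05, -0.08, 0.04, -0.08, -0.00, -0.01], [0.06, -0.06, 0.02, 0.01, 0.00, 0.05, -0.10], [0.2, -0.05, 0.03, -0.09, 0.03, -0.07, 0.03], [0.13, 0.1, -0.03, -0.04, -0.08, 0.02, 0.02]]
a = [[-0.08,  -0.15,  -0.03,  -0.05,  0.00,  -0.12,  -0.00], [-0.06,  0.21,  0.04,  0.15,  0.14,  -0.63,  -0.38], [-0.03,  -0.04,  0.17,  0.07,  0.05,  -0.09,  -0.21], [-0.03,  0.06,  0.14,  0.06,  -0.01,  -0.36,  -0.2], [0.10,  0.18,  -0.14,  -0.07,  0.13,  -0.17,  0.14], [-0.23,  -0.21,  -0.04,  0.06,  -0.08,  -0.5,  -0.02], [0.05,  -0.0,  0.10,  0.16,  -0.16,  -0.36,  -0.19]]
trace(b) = 0.06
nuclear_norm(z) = 15.34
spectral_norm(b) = 0.32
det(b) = 0.00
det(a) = 0.00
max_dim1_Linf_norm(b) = 0.2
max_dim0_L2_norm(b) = 0.29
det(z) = 72.45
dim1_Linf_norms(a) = [0.15, 0.63, 0.21, 0.36, 0.18, 0.5, 0.36]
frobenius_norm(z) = 6.55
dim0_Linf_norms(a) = [0.23, 0.21, 0.17, 0.16, 0.16, 0.63, 0.38]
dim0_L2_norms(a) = [0.28, 0.39, 0.29, 0.26, 0.27, 0.98, 0.53]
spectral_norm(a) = 1.10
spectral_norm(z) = 4.07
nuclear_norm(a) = 2.45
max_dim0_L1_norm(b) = 0.66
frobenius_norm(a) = 1.30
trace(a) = -0.20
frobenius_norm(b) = 0.47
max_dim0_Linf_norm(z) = 2.78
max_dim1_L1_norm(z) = 8.03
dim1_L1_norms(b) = [0.31, 0.47, 0.16, 0.37, 0.3, 0.5, 0.42]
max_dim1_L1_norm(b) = 0.5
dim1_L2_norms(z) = [2.98, 1.64, 3.44, 2.32, 2.03, 2.06, 2.39]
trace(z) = -1.35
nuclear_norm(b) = 1.05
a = b @ z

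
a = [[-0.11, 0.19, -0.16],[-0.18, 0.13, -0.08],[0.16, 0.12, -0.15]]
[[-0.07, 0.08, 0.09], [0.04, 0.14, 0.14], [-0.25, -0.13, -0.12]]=a @ [[-0.83,-0.65,-0.63],[-0.65,0.57,0.63],[0.25,0.63,0.63]]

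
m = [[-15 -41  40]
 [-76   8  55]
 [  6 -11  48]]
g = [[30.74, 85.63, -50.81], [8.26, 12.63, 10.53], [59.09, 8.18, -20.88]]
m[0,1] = -41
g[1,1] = 12.63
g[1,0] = 8.26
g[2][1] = 8.18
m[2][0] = 6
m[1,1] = 8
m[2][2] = 48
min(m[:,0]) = -76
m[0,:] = [-15, -41, 40]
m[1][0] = -76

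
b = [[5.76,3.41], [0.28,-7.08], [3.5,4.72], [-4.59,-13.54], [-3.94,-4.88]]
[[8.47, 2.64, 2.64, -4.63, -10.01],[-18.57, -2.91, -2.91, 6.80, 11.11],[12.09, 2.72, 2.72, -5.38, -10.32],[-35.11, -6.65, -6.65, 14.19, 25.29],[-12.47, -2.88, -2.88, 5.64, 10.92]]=b @ [[-0.08,0.21,0.21,-0.23,-0.79], [2.62,0.42,0.42,-0.97,-1.6]]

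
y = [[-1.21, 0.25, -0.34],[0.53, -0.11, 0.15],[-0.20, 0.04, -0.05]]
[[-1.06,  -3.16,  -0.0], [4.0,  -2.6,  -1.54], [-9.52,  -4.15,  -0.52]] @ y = [[-0.39,  0.08,  -0.11], [-5.91,  1.22,  -1.67], [9.42,  -1.94,  2.64]]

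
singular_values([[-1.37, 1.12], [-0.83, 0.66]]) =[2.06, 0.01]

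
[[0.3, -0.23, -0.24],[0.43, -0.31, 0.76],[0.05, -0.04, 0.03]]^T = [[0.3, 0.43, 0.05], [-0.23, -0.31, -0.04], [-0.24, 0.76, 0.03]]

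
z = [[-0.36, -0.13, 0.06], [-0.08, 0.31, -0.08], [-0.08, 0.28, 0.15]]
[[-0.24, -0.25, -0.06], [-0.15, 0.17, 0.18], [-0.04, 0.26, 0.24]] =z @[[0.81, 0.49, -0.02],[-0.16, 0.81, 0.67],[0.46, 0.48, 0.35]]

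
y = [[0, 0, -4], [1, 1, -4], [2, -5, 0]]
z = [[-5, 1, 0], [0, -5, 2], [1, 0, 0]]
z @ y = [[1, 1, 16], [-1, -15, 20], [0, 0, -4]]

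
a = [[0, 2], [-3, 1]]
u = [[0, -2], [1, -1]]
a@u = [[2, -2], [1, 5]]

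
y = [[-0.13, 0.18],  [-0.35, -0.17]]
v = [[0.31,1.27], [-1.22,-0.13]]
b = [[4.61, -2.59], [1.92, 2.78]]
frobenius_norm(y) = 0.45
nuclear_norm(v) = 2.50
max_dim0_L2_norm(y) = 0.37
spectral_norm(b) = 5.30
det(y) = 0.09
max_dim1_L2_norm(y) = 0.39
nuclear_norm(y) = 0.61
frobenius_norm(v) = 1.79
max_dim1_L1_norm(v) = 1.58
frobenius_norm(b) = 6.27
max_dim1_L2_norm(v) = 1.31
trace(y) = -0.30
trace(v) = 0.18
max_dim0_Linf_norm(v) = 1.27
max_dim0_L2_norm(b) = 4.99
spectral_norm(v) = 1.47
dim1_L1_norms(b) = [7.2, 4.7]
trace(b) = 7.39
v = b @ y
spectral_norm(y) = 0.39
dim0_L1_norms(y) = [0.48, 0.35]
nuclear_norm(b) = 8.66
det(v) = 1.51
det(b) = 17.79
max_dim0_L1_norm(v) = 1.53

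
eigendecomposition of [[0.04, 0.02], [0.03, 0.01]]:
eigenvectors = [[0.82, -0.42],[0.57, 0.91]]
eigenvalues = [0.05, -0.0]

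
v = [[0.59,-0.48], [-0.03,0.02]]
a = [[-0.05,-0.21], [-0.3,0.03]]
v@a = [[0.11, -0.14], [-0.00, 0.01]]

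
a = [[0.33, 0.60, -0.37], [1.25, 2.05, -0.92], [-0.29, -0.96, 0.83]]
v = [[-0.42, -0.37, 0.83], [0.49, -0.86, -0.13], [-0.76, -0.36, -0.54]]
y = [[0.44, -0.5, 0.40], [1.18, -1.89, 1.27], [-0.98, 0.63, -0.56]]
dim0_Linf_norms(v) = [0.76, 0.86, 0.83]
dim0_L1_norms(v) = [1.67, 1.59, 1.5]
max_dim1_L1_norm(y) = 4.34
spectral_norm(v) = 1.00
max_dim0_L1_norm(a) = 3.61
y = a @ v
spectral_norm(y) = 2.94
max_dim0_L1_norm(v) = 1.67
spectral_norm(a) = 2.95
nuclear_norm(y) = 3.42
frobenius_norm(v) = 1.73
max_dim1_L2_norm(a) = 2.57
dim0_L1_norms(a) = [1.87, 3.61, 2.12]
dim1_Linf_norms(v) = [0.83, 0.86, 0.76]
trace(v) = -1.82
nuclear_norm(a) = 3.43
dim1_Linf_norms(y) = [0.5, 1.89, 0.98]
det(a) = 0.03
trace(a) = 3.21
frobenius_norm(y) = 2.98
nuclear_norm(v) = 3.00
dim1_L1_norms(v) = [1.62, 1.48, 1.66]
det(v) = -1.00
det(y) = -0.04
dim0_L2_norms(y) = [1.6, 2.05, 1.44]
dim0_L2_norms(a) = [1.32, 2.34, 1.29]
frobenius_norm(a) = 2.99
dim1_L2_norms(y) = [0.78, 2.56, 1.29]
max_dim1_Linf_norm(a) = 2.05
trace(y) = -2.01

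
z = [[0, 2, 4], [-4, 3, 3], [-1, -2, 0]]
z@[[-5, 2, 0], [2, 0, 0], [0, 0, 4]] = [[4, 0, 16], [26, -8, 12], [1, -2, 0]]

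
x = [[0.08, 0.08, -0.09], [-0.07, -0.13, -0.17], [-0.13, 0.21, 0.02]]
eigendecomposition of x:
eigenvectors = [[(-0.81+0j), 0.00+0.34j, 0.00-0.34j], [(-0.14+0j), -0.67+0.00j, (-0.67-0j)], [(0.57+0j), 0.15+0.64j, 0.15-0.64j]]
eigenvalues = [(0.16+0j), (-0.09+0.2j), (-0.09-0.2j)]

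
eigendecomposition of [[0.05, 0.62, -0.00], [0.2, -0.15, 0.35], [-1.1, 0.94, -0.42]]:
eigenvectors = [[0.21+0.00j, -0.31-0.51j, -0.31+0.51j], [(-0.38+0j), 0.15-0.36j, 0.15+0.36j], [0.90+0.00j, (0.7+0j), (0.7-0j)]]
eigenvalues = [(-1.08+0j), (0.28+0.33j), (0.28-0.33j)]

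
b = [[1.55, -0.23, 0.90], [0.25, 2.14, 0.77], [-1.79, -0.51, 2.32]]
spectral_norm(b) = 2.99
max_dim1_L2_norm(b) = 2.97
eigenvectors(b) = [[(0.2-0.45j), (0.2+0.45j), -0.27+0.00j], [-0.14-0.43j, (-0.14+0.43j), 0.96+0.00j], [(0.74+0j), (0.74-0j), (0.07+0j)]]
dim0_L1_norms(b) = [3.59, 2.88, 3.99]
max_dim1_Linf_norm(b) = 2.32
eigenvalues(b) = [(1.94+1.38j), (1.94-1.38j), (2.13+0j)]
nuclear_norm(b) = 7.05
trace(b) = 6.01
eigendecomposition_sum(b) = [[0.56+0.85j, (0.11+0.28j), 0.55-0.58j], [(0.9+0.23j), (0.25+0.12j), 0.02-0.73j], [(-0.83+1.29j), -0.32+0.32j, (1.13+0.41j)]] + [[0.56-0.85j, 0.11-0.28j, 0.55+0.58j],[(0.9-0.23j), (0.25-0.12j), 0.02+0.73j],[(-0.83-1.29j), (-0.32-0.32j), 1.13-0.41j]] + [[0.43-0.00j, -0.45+0.00j, (-0.2-0j)], [(-1.56+0j), (1.64-0j), (0.73+0j)], [(-0.12+0j), (0.13-0j), (0.06+0j)]]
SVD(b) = [[-0.09, -0.27, 0.96], [0.05, -0.96, -0.27], [0.99, 0.02, 0.11]] @ diag([2.9855908274220755, 2.3227650623248617, 1.7429887769162944]) @ [[-0.64, -0.13, 0.76], [-0.30, -0.86, -0.40], [0.7, -0.49, 0.52]]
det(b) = 12.09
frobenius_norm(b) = 4.16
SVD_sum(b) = [[0.18,  0.04,  -0.21], [-0.10,  -0.02,  0.12], [-1.9,  -0.37,  2.25]] + [[0.19, 0.55, 0.25], [0.68, 1.93, 0.89], [-0.02, -0.05, -0.02]] + [[1.18, -0.81, 0.86],[-0.33, 0.23, -0.24],[0.13, -0.09, 0.09]]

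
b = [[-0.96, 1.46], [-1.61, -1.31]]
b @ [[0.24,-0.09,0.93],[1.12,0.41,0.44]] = [[1.40, 0.68, -0.25],  [-1.85, -0.39, -2.07]]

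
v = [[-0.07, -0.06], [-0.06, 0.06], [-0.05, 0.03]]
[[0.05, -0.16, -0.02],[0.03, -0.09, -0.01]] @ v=[[0.01, -0.01], [0.0, -0.01]]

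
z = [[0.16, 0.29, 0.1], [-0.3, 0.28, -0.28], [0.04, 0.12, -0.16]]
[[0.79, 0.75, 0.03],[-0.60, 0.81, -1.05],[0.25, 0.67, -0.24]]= z @ [[3.01, 1.44, 1.51], [1.06, 2.47, -1.1], [-0.01, -1.98, 1.04]]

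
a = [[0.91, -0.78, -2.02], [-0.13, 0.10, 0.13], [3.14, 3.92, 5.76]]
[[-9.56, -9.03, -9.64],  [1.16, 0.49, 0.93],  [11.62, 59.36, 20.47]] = a@[[-4.19, 4.49, -2.14], [4.94, 4.64, 3.10], [0.94, 4.7, 2.61]]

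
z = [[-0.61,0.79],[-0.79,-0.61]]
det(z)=0.996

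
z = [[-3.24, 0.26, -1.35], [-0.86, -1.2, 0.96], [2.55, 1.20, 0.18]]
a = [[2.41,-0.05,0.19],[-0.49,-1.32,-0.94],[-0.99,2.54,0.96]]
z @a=[[-6.6, -3.61, -2.16], [-2.44, 4.07, 1.89], [5.38, -1.25, -0.47]]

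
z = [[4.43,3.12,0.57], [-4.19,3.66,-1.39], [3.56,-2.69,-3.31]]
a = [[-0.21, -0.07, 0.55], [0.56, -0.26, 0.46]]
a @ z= [[1.32,  -2.39,  -1.84], [5.21,  -0.44,  -0.84]]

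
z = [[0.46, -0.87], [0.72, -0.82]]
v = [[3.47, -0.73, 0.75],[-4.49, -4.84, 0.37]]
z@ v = [[5.5, 3.88, 0.02], [6.18, 3.44, 0.24]]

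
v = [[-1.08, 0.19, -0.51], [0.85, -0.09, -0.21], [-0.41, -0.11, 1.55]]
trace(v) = 0.38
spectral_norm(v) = 1.68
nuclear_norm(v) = 3.10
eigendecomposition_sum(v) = [[0.06, 0.03, -0.32], [0.06, 0.03, -0.34], [-0.28, -0.13, 1.57]] + [[-1.14, 0.16, -0.19], [0.79, -0.11, 0.13], [-0.13, 0.02, -0.02]] + [[-0.0, -0.0, -0.0],[-0.0, -0.00, -0.0],[-0.0, -0.0, -0.00]]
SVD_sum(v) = [[0.05, 0.01, -0.15], [0.14, 0.03, -0.44], [-0.5, -0.09, 1.52]] + [[-1.13, 0.18, -0.36], [0.71, -0.11, 0.23], [0.09, -0.01, 0.03]] + [[-0.0, -0.0, -0.00], [-0.00, -0.00, -0.00], [-0.0, -0.0, -0.00]]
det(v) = 0.01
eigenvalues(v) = [1.66, -1.27, -0.0]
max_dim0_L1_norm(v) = 2.34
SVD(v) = [[-0.09, 0.85, 0.53], [-0.27, -0.53, 0.8], [0.96, -0.07, 0.28]] @ diag([1.6760260234564759, 1.4180708803075808, 0.003427407235067654]) @ [[-0.31, -0.06, 0.95], [-0.94, 0.15, -0.3], [-0.13, -0.99, -0.1]]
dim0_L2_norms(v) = [1.43, 0.24, 1.65]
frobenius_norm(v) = 2.20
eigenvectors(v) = [[-0.19, -0.82, 0.13], [-0.21, 0.57, 0.99], [0.96, -0.1, 0.1]]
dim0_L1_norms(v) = [2.34, 0.39, 2.27]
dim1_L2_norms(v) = [1.21, 0.88, 1.61]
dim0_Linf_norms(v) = [1.08, 0.19, 1.55]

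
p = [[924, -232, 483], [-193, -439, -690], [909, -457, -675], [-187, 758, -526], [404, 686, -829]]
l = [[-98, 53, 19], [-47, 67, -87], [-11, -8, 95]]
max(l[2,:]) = 95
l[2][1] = -8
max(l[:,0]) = -11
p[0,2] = 483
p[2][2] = -675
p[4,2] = -829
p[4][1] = 686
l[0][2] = 19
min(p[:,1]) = -457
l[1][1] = 67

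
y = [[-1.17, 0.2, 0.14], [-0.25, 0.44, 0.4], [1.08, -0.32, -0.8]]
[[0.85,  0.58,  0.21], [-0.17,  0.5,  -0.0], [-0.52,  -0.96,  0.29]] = y@ [[-0.87, -0.36, -0.17], [-0.62, 0.44, 0.68], [-0.28, 0.54, -0.86]]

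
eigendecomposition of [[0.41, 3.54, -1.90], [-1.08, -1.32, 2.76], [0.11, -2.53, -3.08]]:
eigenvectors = [[-0.91+0.00j, (0.73+0j), (0.73-0j)], [(0.22+0j), (-0.41+0.35j), -0.41-0.35j], [-0.34+0.00j, (-0.06-0.43j), (-0.06+0.43j)]]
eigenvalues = [(-1.17+0j), (-1.41+2.83j), (-1.41-2.83j)]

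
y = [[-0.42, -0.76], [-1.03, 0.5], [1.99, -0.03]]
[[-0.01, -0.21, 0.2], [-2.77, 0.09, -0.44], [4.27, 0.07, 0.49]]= y@[[2.13, 0.04, 0.24], [-1.16, 0.26, -0.39]]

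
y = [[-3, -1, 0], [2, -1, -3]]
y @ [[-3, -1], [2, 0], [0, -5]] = [[7, 3], [-8, 13]]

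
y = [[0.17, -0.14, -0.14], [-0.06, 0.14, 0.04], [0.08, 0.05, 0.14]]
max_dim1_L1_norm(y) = 0.45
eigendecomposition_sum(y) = [[(-0.02-0j), -0.05-0.00j, (-0.02+0j)], [0.10+0.00j, 0.25+0.00j, (0.11+0j)], [(-0.1-0j), -0.27-0.00j, -0.12+0.00j]] + [[(0.09+0.05j), (-0.05+0.35j), -0.06+0.31j], [(-0.08-0.01j), -0.05-0.25j, (-0.04-0.23j)], [0.09-0.02j, 0.16+0.27j, 0.13+0.25j]] + [[(0.09-0.05j),(-0.05-0.35j),(-0.06-0.31j)], [(-0.08+0.01j),(-0.05+0.25j),(-0.04+0.23j)], [0.09+0.02j,0.16-0.27j,(0.13-0.25j)]]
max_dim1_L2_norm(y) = 0.26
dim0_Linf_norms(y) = [0.17, 0.14, 0.14]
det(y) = 0.00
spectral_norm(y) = 0.30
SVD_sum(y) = [[0.13, -0.17, -0.14],  [-0.07, 0.09, 0.08],  [-0.04, 0.05, 0.04]] + [[0.03, 0.00, 0.02], [-0.01, -0.0, -0.01], [0.12, 0.01, 0.10]] + [[0.01, 0.03, -0.02], [0.02, 0.05, -0.03], [-0.0, -0.00, 0.0]]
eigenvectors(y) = [[0.13+0.00j, -0.65+0.00j, -0.65-0.00j], [(-0.67+0j), (0.46-0.16j), 0.46+0.16j], [0.73+0.00j, -0.45+0.36j, (-0.45-0.36j)]]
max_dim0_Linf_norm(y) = 0.17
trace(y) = 0.45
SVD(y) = [[-0.85,  -0.21,  -0.49], [0.48,  0.10,  -0.87], [0.23,  -0.97,  0.02]] @ diag([0.30263151284172163, 0.15770014921978004, 0.07031948784789278]) @ [[-0.51, 0.65, 0.56], [-0.76, -0.03, -0.65], [-0.40, -0.76, 0.51]]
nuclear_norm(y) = 0.53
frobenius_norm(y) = 0.35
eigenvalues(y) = [(0.11+0j), (0.17+0.04j), (0.17-0.04j)]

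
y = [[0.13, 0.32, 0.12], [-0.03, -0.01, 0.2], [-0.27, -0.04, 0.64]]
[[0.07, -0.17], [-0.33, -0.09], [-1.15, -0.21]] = y @ [[0.52, -0.35], [0.60, -0.2], [-1.54, -0.49]]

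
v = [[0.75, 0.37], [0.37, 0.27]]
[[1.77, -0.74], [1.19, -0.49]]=v @ [[0.6, -0.25], [3.58, -1.49]]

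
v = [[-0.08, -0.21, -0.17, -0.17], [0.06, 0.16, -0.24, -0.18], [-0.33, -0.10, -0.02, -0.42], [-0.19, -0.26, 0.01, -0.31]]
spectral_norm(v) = 0.74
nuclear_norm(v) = 1.38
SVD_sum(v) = [[-0.14, -0.11, -0.04, -0.21], [-0.04, -0.03, -0.01, -0.06], [-0.26, -0.20, -0.07, -0.40], [-0.22, -0.17, -0.06, -0.33]] + [[0.01, 0.02, -0.03, -0.01], [0.09, 0.19, -0.24, -0.11], [0.0, 0.01, -0.01, -0.00], [-0.03, -0.06, 0.07, 0.03]] + [[0.07,-0.13,-0.09,0.04], [-0.00,0.00,0.0,-0.00], [-0.05,0.09,0.07,-0.03], [0.02,-0.03,-0.02,0.01]] + [[-0.02, 0.00, -0.01, 0.02], [0.01, -0.00, 0.01, -0.01], [-0.02, 0.0, -0.01, 0.01], [0.03, -0.00, 0.02, -0.02]]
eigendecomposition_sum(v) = [[(-0.13+0j), -0.14+0.00j, (-0.09+0j), (-0.27-0j)], [(-0.08+0j), (-0.08+0j), (-0.05+0j), (-0.16-0j)], [(-0.18+0j), (-0.19+0j), (-0.12+0j), (-0.37-0j)], [-0.14+0.00j, (-0.14+0j), -0.09+0.00j, (-0.29-0j)]] + [[0.04+0.05j,-0.04+0.05j,(-0.03-0.06j),0.03+0.00j], [0.07-0.10j,(0.12+0.05j),(-0.09+0.09j),(-0.01-0.06j)], [(-0.06-0.05j),(0.04-0.08j),0.06+0.07j,-0.04+0.00j], [-0.03+0.04j,(-0.05-0.03j),0.04-0.04j,0.03j]] + [[0.04-0.05j, (-0.04-0.05j), -0.03+0.06j, 0.03-0.00j], [0.07+0.10j, 0.12-0.05j, -0.09-0.09j, (-0.01+0.06j)], [(-0.06+0.05j), 0.04+0.08j, 0.06-0.07j, (-0.04-0j)], [-0.03-0.04j, -0.05+0.03j, (0.04+0.04j), 0.00-0.03j]] + [[-0.03+0.00j, (0.02-0j), (-0.02+0j), 0.04-0.00j], [0.00-0.00j, -0.00+0.00j, -0j, (-0+0j)], [(-0.02+0j), (0.01-0j), -0.01+0.00j, 0.03-0.00j], [(0.02-0j), -0.01+0.00j, 0.01-0.00j, -0.03+0.00j]]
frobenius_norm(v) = 0.85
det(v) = 0.00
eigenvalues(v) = [(-0.62+0j), (0.22+0.19j), (0.22-0.19j), (-0.07+0j)]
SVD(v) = [[-0.37, -0.11, 0.79, -0.48], [-0.1, -0.95, -0.0, 0.29], [-0.71, -0.04, -0.58, -0.39], [-0.58, 0.28, 0.21, 0.73]] @ diag([0.7376899371461118, 0.35285321352375887, 0.2246505701369178, 0.06277171079777832]) @ [[0.5, 0.39, 0.13, 0.76], [-0.26, -0.57, 0.71, 0.33], [0.39, -0.72, -0.53, 0.20], [0.73, -0.08, 0.44, -0.52]]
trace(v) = -0.25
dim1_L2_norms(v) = [0.33, 0.35, 0.54, 0.45]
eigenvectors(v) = [[(-0.48+0j), (0.11-0.36j), (0.11+0.36j), (-0.71+0j)], [-0.28+0.00j, (-0.73+0j), (-0.73-0j), (0.05+0j)], [(-0.66+0j), (-0.03+0.48j), -0.03-0.48j, -0.50+0.00j], [(-0.51+0j), 0.32+0.02j, 0.32-0.02j, 0.49+0.00j]]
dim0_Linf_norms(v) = [0.33, 0.26, 0.24, 0.42]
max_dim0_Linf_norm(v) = 0.42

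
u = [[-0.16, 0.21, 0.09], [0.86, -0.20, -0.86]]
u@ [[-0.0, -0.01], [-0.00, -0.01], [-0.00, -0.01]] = [[0.0, -0.00], [0.0, 0.00]]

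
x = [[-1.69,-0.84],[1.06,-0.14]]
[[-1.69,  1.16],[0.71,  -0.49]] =x @[[0.74, -0.51], [0.52, -0.36]]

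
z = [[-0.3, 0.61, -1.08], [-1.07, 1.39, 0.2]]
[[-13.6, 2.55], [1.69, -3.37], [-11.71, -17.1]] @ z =[[1.35, -4.75, 15.20], [3.10, -3.65, -2.50], [21.81, -30.91, 9.23]]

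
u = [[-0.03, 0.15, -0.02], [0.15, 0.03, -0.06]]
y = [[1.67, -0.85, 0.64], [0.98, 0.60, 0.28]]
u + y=[[1.64,-0.7,0.62], [1.13,0.63,0.22]]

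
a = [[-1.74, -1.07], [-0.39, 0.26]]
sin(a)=[[-0.83, -0.62], [-0.22, 0.33]]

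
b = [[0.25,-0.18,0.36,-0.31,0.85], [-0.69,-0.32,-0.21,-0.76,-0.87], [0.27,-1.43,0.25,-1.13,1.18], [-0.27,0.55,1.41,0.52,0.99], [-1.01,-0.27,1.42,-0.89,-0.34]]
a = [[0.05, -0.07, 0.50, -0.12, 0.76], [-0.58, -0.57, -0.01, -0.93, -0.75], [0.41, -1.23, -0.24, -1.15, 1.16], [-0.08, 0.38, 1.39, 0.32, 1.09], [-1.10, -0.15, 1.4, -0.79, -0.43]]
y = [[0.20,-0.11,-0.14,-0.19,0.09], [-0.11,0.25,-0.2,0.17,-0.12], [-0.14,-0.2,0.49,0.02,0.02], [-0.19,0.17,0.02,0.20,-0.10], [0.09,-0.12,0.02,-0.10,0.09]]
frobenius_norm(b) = 3.93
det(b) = -0.53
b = y + a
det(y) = 0.00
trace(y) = 1.23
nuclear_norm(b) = 7.20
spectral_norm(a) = 2.34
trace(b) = 0.36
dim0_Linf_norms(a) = [1.1, 1.23, 1.4, 1.15, 1.16]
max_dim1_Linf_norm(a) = 1.4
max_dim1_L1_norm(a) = 4.19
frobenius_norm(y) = 0.85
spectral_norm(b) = 2.56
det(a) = 0.00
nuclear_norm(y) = 1.25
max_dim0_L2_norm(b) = 2.06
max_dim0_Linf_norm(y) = 0.49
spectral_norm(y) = 0.64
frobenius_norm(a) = 3.84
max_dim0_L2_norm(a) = 2.05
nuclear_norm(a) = 6.69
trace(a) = -0.87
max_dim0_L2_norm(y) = 0.55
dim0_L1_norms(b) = [2.49, 2.75, 3.65, 3.61, 4.23]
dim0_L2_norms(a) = [1.31, 1.42, 2.05, 1.71, 1.96]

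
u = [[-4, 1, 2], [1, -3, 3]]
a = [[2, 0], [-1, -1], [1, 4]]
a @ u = [[-8, 2, 4], [3, 2, -5], [0, -11, 14]]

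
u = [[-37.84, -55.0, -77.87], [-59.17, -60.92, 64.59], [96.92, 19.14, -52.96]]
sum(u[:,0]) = -0.09000000000000341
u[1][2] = 64.59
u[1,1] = -60.92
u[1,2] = 64.59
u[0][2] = -77.87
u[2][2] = -52.96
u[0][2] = -77.87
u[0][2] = -77.87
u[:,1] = [-55.0, -60.92, 19.14]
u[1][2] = 64.59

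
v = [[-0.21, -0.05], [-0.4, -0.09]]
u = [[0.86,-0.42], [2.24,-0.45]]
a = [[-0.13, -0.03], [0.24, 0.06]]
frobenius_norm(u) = 2.48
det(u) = 0.55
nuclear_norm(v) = 0.47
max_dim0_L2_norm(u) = 2.4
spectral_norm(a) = 0.28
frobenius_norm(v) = 0.46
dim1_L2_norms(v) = [0.22, 0.41]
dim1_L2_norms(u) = [0.96, 2.28]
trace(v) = -0.30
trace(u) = 0.41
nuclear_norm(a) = 0.28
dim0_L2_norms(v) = [0.45, 0.1]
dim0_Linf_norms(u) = [2.24, 0.45]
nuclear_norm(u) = 2.69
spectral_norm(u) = 2.47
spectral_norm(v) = 0.46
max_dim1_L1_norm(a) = 0.3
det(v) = -0.00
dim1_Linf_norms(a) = [0.13, 0.24]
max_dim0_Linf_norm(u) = 2.24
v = u @ a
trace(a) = -0.07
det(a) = -0.00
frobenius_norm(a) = 0.28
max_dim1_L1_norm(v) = 0.49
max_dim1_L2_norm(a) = 0.25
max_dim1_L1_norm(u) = 2.69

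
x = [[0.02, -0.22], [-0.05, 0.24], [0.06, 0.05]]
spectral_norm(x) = 0.33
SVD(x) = [[0.66, -0.12], [-0.74, -0.27], [-0.13, 0.95]] @ diag([0.3320105654058926, 0.0690578341599236]) @ [[0.13, -0.99], [0.99, 0.13]]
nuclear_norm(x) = 0.40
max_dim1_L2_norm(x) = 0.25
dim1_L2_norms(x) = [0.22, 0.25, 0.08]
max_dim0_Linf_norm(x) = 0.24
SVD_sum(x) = [[0.03, -0.22], [-0.03, 0.24], [-0.01, 0.04]] + [[-0.01, -0.00], [-0.02, -0.0], [0.07, 0.01]]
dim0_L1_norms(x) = [0.13, 0.51]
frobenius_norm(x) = 0.34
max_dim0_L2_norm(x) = 0.33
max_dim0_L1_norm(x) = 0.51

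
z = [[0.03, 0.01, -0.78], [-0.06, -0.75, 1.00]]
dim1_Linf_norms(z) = [0.78, 1.0]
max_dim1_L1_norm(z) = 1.81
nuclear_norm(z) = 1.82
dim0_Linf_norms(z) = [0.06, 0.75, 1.0]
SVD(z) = [[-0.49, 0.87], [0.87, 0.49]] @ diag([1.4179870501568463, 0.4059713359185425]) @ [[-0.05, -0.46, 0.88], [-0.01, -0.89, -0.47]]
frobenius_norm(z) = 1.47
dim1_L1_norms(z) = [0.82, 1.81]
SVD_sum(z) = [[0.03,0.32,-0.62], [-0.06,-0.57,1.09]] + [[-0.00, -0.31, -0.16], [-0.0, -0.18, -0.09]]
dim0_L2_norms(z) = [0.07, 0.75, 1.27]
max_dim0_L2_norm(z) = 1.27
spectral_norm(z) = 1.42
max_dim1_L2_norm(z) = 1.25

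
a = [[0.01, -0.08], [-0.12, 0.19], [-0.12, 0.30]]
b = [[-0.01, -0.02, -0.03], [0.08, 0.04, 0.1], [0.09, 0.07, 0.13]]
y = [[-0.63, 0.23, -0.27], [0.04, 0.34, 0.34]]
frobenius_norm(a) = 0.40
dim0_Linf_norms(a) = [0.12, 0.3]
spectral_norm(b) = 0.22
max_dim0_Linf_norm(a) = 0.3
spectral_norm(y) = 0.73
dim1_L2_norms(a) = [0.08, 0.22, 0.32]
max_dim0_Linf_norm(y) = 0.63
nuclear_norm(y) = 1.20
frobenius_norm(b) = 0.22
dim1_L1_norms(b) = [0.06, 0.22, 0.29]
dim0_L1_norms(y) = [0.67, 0.57, 0.61]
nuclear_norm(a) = 0.44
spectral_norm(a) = 0.40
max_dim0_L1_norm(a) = 0.57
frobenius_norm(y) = 0.87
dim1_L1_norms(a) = [0.09, 0.31, 0.42]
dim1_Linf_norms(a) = [0.08, 0.19, 0.3]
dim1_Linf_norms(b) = [0.03, 0.1, 0.13]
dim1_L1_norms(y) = [1.13, 0.72]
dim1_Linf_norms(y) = [0.63, 0.34]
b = a @ y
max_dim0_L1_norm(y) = 0.67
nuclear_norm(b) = 0.24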